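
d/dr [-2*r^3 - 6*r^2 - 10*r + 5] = -6*r^2 - 12*r - 10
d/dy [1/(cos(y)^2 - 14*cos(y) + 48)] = 2*(cos(y) - 7)*sin(y)/(cos(y)^2 - 14*cos(y) + 48)^2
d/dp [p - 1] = 1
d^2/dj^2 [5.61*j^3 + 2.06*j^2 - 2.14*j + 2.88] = 33.66*j + 4.12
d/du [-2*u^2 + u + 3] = 1 - 4*u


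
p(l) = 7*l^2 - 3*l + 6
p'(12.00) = 165.00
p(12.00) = 978.00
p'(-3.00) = -45.00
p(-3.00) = 78.00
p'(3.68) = 48.52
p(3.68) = 89.76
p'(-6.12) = -88.68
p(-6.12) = 286.54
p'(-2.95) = -44.30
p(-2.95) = 75.77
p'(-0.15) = -5.10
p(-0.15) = 6.61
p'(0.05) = -2.30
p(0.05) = 5.87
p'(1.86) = 23.04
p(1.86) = 24.64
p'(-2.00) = -31.00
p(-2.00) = 40.00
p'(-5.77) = -83.78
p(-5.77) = 256.36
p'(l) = 14*l - 3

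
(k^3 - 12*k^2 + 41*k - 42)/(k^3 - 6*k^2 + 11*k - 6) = (k - 7)/(k - 1)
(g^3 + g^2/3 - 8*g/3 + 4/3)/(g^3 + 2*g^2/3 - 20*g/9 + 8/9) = 3*(g - 1)/(3*g - 2)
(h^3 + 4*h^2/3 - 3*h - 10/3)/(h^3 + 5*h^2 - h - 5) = (3*h^2 + h - 10)/(3*(h^2 + 4*h - 5))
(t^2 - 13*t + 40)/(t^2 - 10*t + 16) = (t - 5)/(t - 2)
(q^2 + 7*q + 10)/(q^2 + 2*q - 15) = (q + 2)/(q - 3)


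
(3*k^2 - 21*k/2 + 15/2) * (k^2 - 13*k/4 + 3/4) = 3*k^4 - 81*k^3/4 + 351*k^2/8 - 129*k/4 + 45/8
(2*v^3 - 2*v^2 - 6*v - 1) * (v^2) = 2*v^5 - 2*v^4 - 6*v^3 - v^2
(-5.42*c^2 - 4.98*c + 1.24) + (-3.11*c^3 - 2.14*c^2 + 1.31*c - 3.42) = -3.11*c^3 - 7.56*c^2 - 3.67*c - 2.18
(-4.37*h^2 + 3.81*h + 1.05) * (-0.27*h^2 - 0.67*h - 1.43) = 1.1799*h^4 + 1.8992*h^3 + 3.4129*h^2 - 6.1518*h - 1.5015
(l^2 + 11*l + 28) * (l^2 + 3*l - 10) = l^4 + 14*l^3 + 51*l^2 - 26*l - 280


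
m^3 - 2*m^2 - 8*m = m*(m - 4)*(m + 2)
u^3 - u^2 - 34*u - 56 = (u - 7)*(u + 2)*(u + 4)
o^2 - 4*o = o*(o - 4)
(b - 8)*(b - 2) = b^2 - 10*b + 16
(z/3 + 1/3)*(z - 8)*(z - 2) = z^3/3 - 3*z^2 + 2*z + 16/3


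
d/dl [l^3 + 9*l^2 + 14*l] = 3*l^2 + 18*l + 14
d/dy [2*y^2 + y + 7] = 4*y + 1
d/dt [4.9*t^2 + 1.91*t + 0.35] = 9.8*t + 1.91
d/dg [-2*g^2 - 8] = -4*g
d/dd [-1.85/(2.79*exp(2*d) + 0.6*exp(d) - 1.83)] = (10.323*exp(d) + 1.11)*exp(d)/(2.79*exp(2*d) + 0.6*exp(d) - 1.83)^2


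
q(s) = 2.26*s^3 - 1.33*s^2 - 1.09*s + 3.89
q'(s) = 6.78*s^2 - 2.66*s - 1.09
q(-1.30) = -1.91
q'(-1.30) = 13.83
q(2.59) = 31.41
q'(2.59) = 37.50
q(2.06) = 15.76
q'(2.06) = 22.20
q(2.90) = 44.66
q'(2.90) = 48.22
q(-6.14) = -562.69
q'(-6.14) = 270.85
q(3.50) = 80.68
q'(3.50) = 72.66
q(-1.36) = -2.77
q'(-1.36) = 15.07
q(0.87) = 3.42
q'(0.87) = 1.73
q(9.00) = 1533.89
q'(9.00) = 524.15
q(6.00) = 437.63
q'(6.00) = 227.03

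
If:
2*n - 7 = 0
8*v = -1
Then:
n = 7/2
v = -1/8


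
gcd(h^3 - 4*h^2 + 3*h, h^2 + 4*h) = h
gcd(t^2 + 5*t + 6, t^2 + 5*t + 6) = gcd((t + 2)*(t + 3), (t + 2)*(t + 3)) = t^2 + 5*t + 6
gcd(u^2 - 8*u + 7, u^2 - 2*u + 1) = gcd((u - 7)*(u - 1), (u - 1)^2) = u - 1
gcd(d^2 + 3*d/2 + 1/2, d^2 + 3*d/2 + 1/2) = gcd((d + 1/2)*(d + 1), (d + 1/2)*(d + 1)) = d^2 + 3*d/2 + 1/2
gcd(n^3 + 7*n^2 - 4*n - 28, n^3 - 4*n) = n^2 - 4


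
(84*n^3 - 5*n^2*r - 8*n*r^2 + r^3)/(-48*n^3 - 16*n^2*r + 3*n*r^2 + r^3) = (-7*n + r)/(4*n + r)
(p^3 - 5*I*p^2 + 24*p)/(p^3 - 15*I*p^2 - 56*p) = (p + 3*I)/(p - 7*I)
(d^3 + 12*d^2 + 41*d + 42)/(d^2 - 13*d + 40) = (d^3 + 12*d^2 + 41*d + 42)/(d^2 - 13*d + 40)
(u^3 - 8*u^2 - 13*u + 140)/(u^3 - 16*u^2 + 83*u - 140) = (u + 4)/(u - 4)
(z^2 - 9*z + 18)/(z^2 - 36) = (z - 3)/(z + 6)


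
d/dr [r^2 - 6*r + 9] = 2*r - 6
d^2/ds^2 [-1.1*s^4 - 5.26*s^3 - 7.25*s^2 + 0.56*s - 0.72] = -13.2*s^2 - 31.56*s - 14.5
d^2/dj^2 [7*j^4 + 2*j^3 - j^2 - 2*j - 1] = 84*j^2 + 12*j - 2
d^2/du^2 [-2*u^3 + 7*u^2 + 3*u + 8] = 14 - 12*u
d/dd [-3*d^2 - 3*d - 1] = -6*d - 3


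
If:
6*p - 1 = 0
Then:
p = 1/6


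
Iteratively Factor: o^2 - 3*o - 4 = (o - 4)*(o + 1)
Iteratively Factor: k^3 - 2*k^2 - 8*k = (k + 2)*(k^2 - 4*k) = k*(k + 2)*(k - 4)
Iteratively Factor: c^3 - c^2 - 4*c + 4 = (c - 1)*(c^2 - 4) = (c - 2)*(c - 1)*(c + 2)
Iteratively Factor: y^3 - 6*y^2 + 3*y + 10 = (y - 5)*(y^2 - y - 2) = (y - 5)*(y + 1)*(y - 2)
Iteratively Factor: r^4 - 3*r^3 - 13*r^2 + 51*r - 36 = (r - 1)*(r^3 - 2*r^2 - 15*r + 36) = (r - 3)*(r - 1)*(r^2 + r - 12) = (r - 3)*(r - 1)*(r + 4)*(r - 3)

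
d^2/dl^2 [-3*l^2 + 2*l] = -6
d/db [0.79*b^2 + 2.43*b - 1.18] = 1.58*b + 2.43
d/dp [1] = 0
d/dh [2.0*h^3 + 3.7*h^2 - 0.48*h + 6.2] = 6.0*h^2 + 7.4*h - 0.48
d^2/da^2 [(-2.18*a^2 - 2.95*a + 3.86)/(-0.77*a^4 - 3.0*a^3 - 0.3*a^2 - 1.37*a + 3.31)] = (7.755132*a^8 + 51.20346*a^7 + 101.49296*a^6 - 131.705484*a^5 - 356.082426*a^4 + 356.055284*a^3 + 149.182656*a^2 - 221.92146*a + 52.367698)/(0.456533*a^12 + 5.3361*a^11 + 21.32361*a^10 + 33.594819*a^9 + 21.408603*a^8 - 6.17777999999999*a^7 - 82.197021*a^6 - 21.562314*a^5 - 55.520499*a^4 + 93.013793*a^3 - 8.777127*a^2 + 45.029571*a - 36.264691)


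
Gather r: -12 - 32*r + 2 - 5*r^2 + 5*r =-5*r^2 - 27*r - 10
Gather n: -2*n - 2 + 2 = -2*n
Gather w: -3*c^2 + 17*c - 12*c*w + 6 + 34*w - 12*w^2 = -3*c^2 + 17*c - 12*w^2 + w*(34 - 12*c) + 6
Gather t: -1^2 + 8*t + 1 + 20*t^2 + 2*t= 20*t^2 + 10*t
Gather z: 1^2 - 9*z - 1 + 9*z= 0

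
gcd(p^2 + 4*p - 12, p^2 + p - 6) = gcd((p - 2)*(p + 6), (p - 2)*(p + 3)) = p - 2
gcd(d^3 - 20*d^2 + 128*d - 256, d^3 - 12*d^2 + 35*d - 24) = d - 8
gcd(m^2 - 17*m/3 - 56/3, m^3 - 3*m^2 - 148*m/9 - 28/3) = m + 7/3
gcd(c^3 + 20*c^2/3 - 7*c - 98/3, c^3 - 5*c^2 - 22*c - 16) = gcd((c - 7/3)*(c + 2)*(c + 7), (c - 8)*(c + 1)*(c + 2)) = c + 2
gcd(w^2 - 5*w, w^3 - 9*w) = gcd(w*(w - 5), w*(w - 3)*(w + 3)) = w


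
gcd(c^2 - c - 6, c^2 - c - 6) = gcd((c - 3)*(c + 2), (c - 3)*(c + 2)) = c^2 - c - 6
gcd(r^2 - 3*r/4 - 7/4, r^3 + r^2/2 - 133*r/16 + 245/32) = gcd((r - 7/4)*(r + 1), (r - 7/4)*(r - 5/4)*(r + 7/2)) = r - 7/4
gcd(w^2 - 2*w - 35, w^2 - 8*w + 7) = w - 7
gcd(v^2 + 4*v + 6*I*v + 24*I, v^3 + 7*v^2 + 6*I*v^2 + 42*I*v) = v + 6*I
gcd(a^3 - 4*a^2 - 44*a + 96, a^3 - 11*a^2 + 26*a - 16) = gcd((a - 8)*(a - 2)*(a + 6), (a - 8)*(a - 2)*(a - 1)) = a^2 - 10*a + 16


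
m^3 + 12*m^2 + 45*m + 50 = (m + 2)*(m + 5)^2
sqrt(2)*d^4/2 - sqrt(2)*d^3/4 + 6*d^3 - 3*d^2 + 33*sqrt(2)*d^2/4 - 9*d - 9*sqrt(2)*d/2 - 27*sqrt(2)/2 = (d - 3/2)*(d + 3*sqrt(2))^2*(sqrt(2)*d/2 + sqrt(2)/2)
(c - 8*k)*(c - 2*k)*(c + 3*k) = c^3 - 7*c^2*k - 14*c*k^2 + 48*k^3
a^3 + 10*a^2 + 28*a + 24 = (a + 2)^2*(a + 6)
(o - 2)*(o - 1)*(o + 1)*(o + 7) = o^4 + 5*o^3 - 15*o^2 - 5*o + 14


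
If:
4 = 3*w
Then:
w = 4/3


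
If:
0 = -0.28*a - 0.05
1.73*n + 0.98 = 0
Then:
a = -0.18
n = -0.57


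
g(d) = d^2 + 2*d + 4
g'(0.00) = 2.00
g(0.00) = 4.00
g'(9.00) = 20.00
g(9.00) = 103.00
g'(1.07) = 4.14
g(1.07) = 7.28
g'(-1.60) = -1.20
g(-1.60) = 3.36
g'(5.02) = 12.04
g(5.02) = 39.24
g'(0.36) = 2.72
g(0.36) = 4.85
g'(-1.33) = -0.66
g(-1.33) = 3.11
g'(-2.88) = -3.76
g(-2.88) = 6.53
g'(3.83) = 9.66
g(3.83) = 26.33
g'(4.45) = 10.90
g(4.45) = 32.70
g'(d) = 2*d + 2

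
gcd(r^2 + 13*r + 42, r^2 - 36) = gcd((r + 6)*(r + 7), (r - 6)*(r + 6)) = r + 6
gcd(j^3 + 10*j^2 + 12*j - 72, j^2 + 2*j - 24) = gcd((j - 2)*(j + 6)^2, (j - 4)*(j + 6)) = j + 6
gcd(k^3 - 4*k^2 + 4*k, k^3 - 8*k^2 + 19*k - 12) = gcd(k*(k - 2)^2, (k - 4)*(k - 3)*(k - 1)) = 1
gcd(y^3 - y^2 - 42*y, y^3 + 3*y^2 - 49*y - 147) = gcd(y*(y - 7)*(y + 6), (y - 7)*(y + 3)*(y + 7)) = y - 7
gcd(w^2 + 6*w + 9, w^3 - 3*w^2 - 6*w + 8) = 1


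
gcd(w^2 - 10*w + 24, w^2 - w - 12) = w - 4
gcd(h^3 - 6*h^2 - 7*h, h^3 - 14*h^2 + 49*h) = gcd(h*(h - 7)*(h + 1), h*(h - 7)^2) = h^2 - 7*h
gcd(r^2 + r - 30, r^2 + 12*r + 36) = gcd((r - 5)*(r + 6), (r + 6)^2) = r + 6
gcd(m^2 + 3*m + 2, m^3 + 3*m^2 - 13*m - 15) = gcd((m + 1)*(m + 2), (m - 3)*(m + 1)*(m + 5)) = m + 1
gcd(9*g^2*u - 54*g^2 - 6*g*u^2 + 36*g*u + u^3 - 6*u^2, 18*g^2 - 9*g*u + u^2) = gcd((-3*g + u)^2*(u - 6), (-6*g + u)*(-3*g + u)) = -3*g + u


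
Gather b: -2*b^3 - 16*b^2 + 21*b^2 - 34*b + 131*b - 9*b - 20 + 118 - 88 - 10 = -2*b^3 + 5*b^2 + 88*b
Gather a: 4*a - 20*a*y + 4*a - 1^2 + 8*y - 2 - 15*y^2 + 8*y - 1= a*(8 - 20*y) - 15*y^2 + 16*y - 4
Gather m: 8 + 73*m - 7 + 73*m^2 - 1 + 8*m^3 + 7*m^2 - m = 8*m^3 + 80*m^2 + 72*m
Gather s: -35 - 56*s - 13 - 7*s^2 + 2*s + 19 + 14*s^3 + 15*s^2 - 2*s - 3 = 14*s^3 + 8*s^2 - 56*s - 32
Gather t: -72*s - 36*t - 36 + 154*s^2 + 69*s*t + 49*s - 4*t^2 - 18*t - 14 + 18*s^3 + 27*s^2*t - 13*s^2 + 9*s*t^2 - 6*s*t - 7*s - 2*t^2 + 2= 18*s^3 + 141*s^2 - 30*s + t^2*(9*s - 6) + t*(27*s^2 + 63*s - 54) - 48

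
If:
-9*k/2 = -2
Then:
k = 4/9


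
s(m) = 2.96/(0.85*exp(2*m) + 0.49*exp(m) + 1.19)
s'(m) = 2.96*(-1.7*exp(2*m) - 0.49*exp(m))/(0.85*exp(2*m) + 0.49*exp(m) + 1.19)^2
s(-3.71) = 2.46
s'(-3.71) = -0.03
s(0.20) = 0.97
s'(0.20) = -0.99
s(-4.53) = 2.48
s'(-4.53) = -0.01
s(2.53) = 0.02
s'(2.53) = -0.04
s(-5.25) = 2.48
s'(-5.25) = -0.01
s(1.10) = 0.29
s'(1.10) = -0.47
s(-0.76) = 1.84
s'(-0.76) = -0.69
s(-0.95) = 1.96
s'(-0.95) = -0.58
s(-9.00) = 2.49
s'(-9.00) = 0.00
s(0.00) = 1.17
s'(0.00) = -1.01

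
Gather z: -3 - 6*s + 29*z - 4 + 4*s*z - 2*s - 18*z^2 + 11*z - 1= -8*s - 18*z^2 + z*(4*s + 40) - 8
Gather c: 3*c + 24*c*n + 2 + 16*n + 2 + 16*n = c*(24*n + 3) + 32*n + 4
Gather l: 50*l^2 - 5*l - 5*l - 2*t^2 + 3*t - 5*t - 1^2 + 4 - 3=50*l^2 - 10*l - 2*t^2 - 2*t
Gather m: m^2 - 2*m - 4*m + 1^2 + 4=m^2 - 6*m + 5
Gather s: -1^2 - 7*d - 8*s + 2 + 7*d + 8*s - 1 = 0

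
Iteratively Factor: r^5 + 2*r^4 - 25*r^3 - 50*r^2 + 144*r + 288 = (r + 3)*(r^4 - r^3 - 22*r^2 + 16*r + 96) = (r + 2)*(r + 3)*(r^3 - 3*r^2 - 16*r + 48) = (r - 3)*(r + 2)*(r + 3)*(r^2 - 16) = (r - 4)*(r - 3)*(r + 2)*(r + 3)*(r + 4)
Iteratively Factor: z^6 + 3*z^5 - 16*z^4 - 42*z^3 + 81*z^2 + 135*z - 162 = (z - 1)*(z^5 + 4*z^4 - 12*z^3 - 54*z^2 + 27*z + 162) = (z - 1)*(z + 3)*(z^4 + z^3 - 15*z^2 - 9*z + 54) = (z - 2)*(z - 1)*(z + 3)*(z^3 + 3*z^2 - 9*z - 27) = (z - 2)*(z - 1)*(z + 3)^2*(z^2 - 9) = (z - 3)*(z - 2)*(z - 1)*(z + 3)^2*(z + 3)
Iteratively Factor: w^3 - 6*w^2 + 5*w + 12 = (w + 1)*(w^2 - 7*w + 12) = (w - 3)*(w + 1)*(w - 4)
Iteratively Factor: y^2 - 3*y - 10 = (y - 5)*(y + 2)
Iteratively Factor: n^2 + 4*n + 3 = (n + 1)*(n + 3)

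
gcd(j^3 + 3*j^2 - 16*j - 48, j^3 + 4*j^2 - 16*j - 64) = j^2 - 16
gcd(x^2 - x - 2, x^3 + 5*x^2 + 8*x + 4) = x + 1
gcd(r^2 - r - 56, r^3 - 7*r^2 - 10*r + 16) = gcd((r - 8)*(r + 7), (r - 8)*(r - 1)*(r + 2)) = r - 8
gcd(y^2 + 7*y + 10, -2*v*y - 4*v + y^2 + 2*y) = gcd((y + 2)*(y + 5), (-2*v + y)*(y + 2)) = y + 2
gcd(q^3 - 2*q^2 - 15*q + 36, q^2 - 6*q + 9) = q^2 - 6*q + 9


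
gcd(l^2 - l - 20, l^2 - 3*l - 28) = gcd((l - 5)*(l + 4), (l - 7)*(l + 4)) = l + 4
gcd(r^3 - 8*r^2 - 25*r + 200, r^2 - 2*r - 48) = r - 8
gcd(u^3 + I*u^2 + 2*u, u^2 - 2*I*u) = u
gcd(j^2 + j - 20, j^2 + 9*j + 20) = j + 5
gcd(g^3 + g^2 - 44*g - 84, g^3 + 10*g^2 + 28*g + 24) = g^2 + 8*g + 12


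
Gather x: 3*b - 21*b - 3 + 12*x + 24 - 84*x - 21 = -18*b - 72*x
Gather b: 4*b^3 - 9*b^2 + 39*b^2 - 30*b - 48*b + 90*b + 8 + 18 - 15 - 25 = 4*b^3 + 30*b^2 + 12*b - 14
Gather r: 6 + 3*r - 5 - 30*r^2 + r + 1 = -30*r^2 + 4*r + 2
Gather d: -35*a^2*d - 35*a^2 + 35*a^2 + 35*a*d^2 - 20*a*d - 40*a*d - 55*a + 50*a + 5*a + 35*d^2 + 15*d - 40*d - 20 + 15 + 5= d^2*(35*a + 35) + d*(-35*a^2 - 60*a - 25)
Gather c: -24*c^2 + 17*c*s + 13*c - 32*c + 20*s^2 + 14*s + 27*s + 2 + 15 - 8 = -24*c^2 + c*(17*s - 19) + 20*s^2 + 41*s + 9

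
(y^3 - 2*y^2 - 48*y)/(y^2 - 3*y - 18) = y*(-y^2 + 2*y + 48)/(-y^2 + 3*y + 18)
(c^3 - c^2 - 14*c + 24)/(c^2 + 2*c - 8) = c - 3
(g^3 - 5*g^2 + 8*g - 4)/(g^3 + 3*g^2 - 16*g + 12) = (g - 2)/(g + 6)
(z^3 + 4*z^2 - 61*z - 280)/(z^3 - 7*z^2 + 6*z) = (z^3 + 4*z^2 - 61*z - 280)/(z*(z^2 - 7*z + 6))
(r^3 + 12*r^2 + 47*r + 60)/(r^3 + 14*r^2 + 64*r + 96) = (r^2 + 8*r + 15)/(r^2 + 10*r + 24)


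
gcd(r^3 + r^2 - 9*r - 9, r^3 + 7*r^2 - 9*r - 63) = r^2 - 9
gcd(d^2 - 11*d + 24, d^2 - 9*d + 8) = d - 8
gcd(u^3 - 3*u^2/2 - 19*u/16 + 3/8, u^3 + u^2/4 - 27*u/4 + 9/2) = u - 2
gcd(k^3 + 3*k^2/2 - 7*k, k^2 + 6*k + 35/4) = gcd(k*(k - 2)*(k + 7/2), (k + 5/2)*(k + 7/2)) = k + 7/2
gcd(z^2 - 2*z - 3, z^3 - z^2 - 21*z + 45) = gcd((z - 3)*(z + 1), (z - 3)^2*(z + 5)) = z - 3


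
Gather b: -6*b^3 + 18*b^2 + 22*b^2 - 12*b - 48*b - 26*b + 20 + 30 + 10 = -6*b^3 + 40*b^2 - 86*b + 60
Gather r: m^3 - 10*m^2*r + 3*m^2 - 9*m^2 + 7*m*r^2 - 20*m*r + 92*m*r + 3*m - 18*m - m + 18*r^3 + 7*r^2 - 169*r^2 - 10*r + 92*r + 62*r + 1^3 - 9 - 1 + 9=m^3 - 6*m^2 - 16*m + 18*r^3 + r^2*(7*m - 162) + r*(-10*m^2 + 72*m + 144)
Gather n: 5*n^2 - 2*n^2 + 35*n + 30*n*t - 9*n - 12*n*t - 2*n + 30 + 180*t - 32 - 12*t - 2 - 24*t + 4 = 3*n^2 + n*(18*t + 24) + 144*t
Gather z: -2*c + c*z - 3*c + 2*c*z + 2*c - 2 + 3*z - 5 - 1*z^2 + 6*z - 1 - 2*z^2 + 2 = -3*c - 3*z^2 + z*(3*c + 9) - 6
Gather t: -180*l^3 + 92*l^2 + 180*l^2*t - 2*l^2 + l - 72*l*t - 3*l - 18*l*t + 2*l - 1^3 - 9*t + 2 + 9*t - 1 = -180*l^3 + 90*l^2 + t*(180*l^2 - 90*l)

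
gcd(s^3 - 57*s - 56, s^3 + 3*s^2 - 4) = 1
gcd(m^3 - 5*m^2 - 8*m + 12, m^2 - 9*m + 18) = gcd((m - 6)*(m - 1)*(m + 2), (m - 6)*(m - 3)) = m - 6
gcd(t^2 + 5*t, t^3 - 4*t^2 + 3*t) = t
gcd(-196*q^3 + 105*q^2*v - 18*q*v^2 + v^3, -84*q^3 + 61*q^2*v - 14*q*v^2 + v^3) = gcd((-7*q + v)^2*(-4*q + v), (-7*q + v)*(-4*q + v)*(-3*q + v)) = 28*q^2 - 11*q*v + v^2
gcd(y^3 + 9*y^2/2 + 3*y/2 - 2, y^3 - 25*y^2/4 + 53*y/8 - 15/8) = y - 1/2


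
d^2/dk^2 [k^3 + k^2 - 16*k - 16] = 6*k + 2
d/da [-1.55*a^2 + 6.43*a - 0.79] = 6.43 - 3.1*a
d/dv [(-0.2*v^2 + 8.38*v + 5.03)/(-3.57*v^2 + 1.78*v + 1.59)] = (29.5606*v^2 + 35.2782*v + 4.3708)/(12.7449*v^4 - 12.7092*v^3 - 8.1842*v^2 + 5.6604*v + 2.5281)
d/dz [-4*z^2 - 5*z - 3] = -8*z - 5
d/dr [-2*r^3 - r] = -6*r^2 - 1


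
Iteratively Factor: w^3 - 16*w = (w + 4)*(w^2 - 4*w) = (w - 4)*(w + 4)*(w)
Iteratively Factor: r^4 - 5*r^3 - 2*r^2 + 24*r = (r - 3)*(r^3 - 2*r^2 - 8*r) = (r - 3)*(r + 2)*(r^2 - 4*r) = (r - 4)*(r - 3)*(r + 2)*(r)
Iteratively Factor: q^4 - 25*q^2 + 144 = (q + 4)*(q^3 - 4*q^2 - 9*q + 36) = (q - 4)*(q + 4)*(q^2 - 9) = (q - 4)*(q - 3)*(q + 4)*(q + 3)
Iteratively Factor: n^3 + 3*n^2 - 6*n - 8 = (n + 1)*(n^2 + 2*n - 8) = (n + 1)*(n + 4)*(n - 2)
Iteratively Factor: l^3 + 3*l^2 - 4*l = (l - 1)*(l^2 + 4*l) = l*(l - 1)*(l + 4)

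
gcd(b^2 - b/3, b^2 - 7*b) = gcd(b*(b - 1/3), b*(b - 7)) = b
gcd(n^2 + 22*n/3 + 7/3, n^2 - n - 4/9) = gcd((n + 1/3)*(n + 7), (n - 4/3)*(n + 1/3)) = n + 1/3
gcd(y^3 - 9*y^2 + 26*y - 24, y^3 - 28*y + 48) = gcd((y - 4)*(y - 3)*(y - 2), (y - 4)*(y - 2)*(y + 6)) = y^2 - 6*y + 8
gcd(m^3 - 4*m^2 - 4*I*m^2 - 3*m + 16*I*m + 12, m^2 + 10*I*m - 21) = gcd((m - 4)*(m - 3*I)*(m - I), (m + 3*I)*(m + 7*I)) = 1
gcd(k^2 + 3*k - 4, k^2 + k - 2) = k - 1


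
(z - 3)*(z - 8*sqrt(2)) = z^2 - 8*sqrt(2)*z - 3*z + 24*sqrt(2)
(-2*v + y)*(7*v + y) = -14*v^2 + 5*v*y + y^2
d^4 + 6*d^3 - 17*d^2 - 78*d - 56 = (d - 4)*(d + 1)*(d + 2)*(d + 7)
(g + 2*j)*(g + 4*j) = g^2 + 6*g*j + 8*j^2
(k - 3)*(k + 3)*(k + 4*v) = k^3 + 4*k^2*v - 9*k - 36*v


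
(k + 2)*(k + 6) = k^2 + 8*k + 12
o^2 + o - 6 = (o - 2)*(o + 3)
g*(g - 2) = g^2 - 2*g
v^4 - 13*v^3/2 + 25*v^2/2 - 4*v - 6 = (v - 3)*(v - 2)^2*(v + 1/2)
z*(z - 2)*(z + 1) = z^3 - z^2 - 2*z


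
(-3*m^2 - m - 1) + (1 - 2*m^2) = -5*m^2 - m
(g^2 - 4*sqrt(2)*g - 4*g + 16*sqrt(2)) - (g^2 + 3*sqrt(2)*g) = -7*sqrt(2)*g - 4*g + 16*sqrt(2)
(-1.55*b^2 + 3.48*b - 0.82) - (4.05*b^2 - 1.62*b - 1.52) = -5.6*b^2 + 5.1*b + 0.7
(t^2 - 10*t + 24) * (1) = t^2 - 10*t + 24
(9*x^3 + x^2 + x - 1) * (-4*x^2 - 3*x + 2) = -36*x^5 - 31*x^4 + 11*x^3 + 3*x^2 + 5*x - 2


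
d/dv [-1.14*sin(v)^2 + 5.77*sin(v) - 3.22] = (5.77 - 2.28*sin(v))*cos(v)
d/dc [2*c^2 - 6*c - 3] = 4*c - 6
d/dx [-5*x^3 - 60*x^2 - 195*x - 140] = -15*x^2 - 120*x - 195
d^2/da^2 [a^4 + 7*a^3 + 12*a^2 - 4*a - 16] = 12*a^2 + 42*a + 24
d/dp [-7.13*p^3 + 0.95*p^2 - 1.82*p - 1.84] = -21.39*p^2 + 1.9*p - 1.82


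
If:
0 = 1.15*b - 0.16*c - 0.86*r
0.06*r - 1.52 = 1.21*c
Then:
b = 0.754725116780453*r - 0.174775422206252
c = 0.0495867768595041*r - 1.25619834710744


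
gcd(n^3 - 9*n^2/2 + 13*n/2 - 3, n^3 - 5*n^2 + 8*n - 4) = n^2 - 3*n + 2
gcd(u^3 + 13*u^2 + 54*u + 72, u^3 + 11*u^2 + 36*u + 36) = u^2 + 9*u + 18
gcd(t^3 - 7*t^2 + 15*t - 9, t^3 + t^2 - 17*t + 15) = t^2 - 4*t + 3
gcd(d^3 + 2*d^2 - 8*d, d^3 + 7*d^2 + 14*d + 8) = d + 4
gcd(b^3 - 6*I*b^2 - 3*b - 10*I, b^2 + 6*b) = 1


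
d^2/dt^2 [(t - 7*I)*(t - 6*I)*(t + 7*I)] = 6*t - 12*I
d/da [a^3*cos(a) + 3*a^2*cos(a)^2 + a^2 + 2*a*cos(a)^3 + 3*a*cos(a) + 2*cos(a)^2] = -a^3*sin(a) - 3*a^2*sin(2*a) + 3*a^2*cos(a) - 9*a*sin(a)/2 - 3*a*sin(3*a)/2 + 3*a*cos(2*a) + 5*a - 2*sin(2*a) + 9*cos(a)/2 + cos(3*a)/2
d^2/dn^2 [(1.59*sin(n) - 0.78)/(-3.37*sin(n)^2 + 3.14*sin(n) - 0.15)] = (18.057471*sin(n)^5 - 18.608466*sin(n)^4 - 16.176*sin(n)^3 + 47.785854*sin(n)^2 - 45.031959*sin(n) + 13.094616)/(3.37*sin(n)^2 - 3.14*sin(n) + 0.15)^3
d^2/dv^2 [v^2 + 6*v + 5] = 2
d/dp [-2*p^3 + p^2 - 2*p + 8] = -6*p^2 + 2*p - 2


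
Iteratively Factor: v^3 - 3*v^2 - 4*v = (v + 1)*(v^2 - 4*v) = (v - 4)*(v + 1)*(v)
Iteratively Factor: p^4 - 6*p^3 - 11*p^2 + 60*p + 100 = (p - 5)*(p^3 - p^2 - 16*p - 20) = (p - 5)*(p + 2)*(p^2 - 3*p - 10) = (p - 5)^2*(p + 2)*(p + 2)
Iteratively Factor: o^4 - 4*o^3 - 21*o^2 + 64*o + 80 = (o + 4)*(o^3 - 8*o^2 + 11*o + 20) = (o - 4)*(o + 4)*(o^2 - 4*o - 5) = (o - 4)*(o + 1)*(o + 4)*(o - 5)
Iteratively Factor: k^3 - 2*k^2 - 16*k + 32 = (k + 4)*(k^2 - 6*k + 8) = (k - 2)*(k + 4)*(k - 4)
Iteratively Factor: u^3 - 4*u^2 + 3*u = (u - 3)*(u^2 - u) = u*(u - 3)*(u - 1)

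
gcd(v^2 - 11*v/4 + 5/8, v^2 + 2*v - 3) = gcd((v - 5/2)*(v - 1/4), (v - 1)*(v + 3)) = 1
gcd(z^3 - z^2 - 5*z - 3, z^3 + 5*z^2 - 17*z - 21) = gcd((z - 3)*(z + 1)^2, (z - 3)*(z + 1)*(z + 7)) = z^2 - 2*z - 3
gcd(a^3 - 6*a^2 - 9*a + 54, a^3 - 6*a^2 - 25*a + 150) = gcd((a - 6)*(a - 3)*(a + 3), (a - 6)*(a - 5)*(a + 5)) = a - 6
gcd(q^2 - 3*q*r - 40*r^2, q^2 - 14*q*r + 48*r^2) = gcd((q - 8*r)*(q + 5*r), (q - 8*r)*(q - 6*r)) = q - 8*r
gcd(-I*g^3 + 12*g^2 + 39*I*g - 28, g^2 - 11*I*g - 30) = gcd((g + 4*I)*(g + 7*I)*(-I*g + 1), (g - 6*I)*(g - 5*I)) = 1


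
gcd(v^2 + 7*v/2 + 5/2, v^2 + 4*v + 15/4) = v + 5/2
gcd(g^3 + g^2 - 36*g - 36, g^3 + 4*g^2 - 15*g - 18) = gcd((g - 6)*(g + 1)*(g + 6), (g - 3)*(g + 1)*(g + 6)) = g^2 + 7*g + 6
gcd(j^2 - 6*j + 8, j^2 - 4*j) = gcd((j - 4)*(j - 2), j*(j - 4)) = j - 4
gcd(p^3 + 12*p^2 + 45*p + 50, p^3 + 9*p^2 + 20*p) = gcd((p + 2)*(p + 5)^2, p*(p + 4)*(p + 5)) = p + 5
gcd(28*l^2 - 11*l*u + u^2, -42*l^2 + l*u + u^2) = 1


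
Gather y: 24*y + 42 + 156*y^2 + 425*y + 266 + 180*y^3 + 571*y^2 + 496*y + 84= 180*y^3 + 727*y^2 + 945*y + 392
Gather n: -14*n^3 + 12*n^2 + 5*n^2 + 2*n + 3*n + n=-14*n^3 + 17*n^2 + 6*n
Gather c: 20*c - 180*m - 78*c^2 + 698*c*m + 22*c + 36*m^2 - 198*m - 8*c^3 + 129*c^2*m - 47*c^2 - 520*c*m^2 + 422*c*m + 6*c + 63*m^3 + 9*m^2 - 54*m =-8*c^3 + c^2*(129*m - 125) + c*(-520*m^2 + 1120*m + 48) + 63*m^3 + 45*m^2 - 432*m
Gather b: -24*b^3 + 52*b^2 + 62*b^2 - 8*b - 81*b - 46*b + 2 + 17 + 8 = -24*b^3 + 114*b^2 - 135*b + 27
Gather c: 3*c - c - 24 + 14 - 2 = 2*c - 12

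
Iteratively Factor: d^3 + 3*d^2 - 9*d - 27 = (d + 3)*(d^2 - 9) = (d + 3)^2*(d - 3)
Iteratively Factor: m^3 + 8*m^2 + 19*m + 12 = (m + 3)*(m^2 + 5*m + 4) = (m + 1)*(m + 3)*(m + 4)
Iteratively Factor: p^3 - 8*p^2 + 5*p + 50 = (p + 2)*(p^2 - 10*p + 25) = (p - 5)*(p + 2)*(p - 5)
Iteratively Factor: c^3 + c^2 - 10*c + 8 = (c - 2)*(c^2 + 3*c - 4) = (c - 2)*(c - 1)*(c + 4)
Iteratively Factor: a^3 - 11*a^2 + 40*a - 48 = (a - 4)*(a^2 - 7*a + 12) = (a - 4)^2*(a - 3)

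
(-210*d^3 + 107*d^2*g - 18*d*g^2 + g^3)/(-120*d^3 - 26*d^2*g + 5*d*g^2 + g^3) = (42*d^2 - 13*d*g + g^2)/(24*d^2 + 10*d*g + g^2)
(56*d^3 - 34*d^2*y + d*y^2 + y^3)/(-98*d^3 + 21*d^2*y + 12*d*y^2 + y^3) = (-4*d + y)/(7*d + y)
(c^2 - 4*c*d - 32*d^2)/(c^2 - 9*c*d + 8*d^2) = (c + 4*d)/(c - d)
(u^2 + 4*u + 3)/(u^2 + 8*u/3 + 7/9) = 9*(u^2 + 4*u + 3)/(9*u^2 + 24*u + 7)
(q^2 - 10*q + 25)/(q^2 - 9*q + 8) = (q^2 - 10*q + 25)/(q^2 - 9*q + 8)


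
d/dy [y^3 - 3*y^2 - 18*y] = 3*y^2 - 6*y - 18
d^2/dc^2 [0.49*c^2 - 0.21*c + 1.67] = 0.980000000000000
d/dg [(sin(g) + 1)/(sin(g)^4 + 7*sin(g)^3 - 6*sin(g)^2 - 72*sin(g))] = 3*(-sin(g)^4 - 6*sin(g)^3 - 5*sin(g)^2 + 4*sin(g) + 24)*cos(g)/((sin(g) - 3)^2*(sin(g) + 4)^2*(sin(g) + 6)^2*sin(g)^2)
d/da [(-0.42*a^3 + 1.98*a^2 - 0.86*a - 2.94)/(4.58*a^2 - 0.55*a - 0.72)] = (-1.9236*a^4 + 0.462*a^3 + 3.757*a^2 + 24.0792*a - 0.9978)/(20.9764*a^4 - 5.038*a^3 - 6.2927*a^2 + 0.792*a + 0.5184)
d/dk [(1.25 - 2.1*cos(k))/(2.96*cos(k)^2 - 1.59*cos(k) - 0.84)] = (-6.216*cos(k)^2 + 7.4*cos(k) - 3.7515)*sin(k)/(8.7616*cos(k)^4 - 9.4128*cos(k)^3 - 2.4447*cos(k)^2 + 2.6712*cos(k) + 0.7056)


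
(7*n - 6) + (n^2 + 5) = n^2 + 7*n - 1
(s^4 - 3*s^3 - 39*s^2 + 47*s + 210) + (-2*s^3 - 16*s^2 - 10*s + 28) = s^4 - 5*s^3 - 55*s^2 + 37*s + 238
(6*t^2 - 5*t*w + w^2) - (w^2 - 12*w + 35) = 6*t^2 - 5*t*w + 12*w - 35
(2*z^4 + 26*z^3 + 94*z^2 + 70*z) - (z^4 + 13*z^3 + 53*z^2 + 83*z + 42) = z^4 + 13*z^3 + 41*z^2 - 13*z - 42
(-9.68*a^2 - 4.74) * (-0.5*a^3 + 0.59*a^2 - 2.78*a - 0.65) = 4.84*a^5 - 5.7112*a^4 + 29.2804*a^3 + 3.4954*a^2 + 13.1772*a + 3.081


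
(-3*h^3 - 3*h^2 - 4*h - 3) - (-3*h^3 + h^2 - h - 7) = -4*h^2 - 3*h + 4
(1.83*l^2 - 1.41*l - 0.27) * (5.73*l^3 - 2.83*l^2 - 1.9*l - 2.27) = 10.4859*l^5 - 13.2582*l^4 - 1.0338*l^3 - 0.711000000000001*l^2 + 3.7137*l + 0.6129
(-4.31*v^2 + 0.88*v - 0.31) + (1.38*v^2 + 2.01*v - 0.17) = -2.93*v^2 + 2.89*v - 0.48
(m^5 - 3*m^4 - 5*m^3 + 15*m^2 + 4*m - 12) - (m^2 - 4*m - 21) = m^5 - 3*m^4 - 5*m^3 + 14*m^2 + 8*m + 9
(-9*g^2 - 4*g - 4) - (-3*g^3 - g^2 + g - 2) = 3*g^3 - 8*g^2 - 5*g - 2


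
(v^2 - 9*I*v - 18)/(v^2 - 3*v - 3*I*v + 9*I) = (v - 6*I)/(v - 3)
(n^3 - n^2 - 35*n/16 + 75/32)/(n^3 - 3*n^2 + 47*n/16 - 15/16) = (8*n^2 + 2*n - 15)/(2*(4*n^2 - 7*n + 3))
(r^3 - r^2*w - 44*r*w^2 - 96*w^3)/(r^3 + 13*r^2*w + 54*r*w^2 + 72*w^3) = (r - 8*w)/(r + 6*w)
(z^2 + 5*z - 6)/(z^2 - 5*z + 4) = (z + 6)/(z - 4)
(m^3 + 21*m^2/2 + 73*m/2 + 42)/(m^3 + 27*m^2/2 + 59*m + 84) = (m + 3)/(m + 6)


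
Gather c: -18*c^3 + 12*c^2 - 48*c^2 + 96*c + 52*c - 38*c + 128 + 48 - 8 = -18*c^3 - 36*c^2 + 110*c + 168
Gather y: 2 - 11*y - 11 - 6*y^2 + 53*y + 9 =-6*y^2 + 42*y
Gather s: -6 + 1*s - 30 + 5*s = 6*s - 36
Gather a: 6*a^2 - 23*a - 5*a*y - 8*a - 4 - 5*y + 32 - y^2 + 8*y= 6*a^2 + a*(-5*y - 31) - y^2 + 3*y + 28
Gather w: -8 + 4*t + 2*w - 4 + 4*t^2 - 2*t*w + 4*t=4*t^2 + 8*t + w*(2 - 2*t) - 12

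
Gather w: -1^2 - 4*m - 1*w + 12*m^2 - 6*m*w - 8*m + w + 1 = 12*m^2 - 6*m*w - 12*m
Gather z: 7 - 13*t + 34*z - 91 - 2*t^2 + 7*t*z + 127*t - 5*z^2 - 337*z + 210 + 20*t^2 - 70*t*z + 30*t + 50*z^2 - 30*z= 18*t^2 + 144*t + 45*z^2 + z*(-63*t - 333) + 126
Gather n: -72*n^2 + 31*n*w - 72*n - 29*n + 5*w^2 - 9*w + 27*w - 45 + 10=-72*n^2 + n*(31*w - 101) + 5*w^2 + 18*w - 35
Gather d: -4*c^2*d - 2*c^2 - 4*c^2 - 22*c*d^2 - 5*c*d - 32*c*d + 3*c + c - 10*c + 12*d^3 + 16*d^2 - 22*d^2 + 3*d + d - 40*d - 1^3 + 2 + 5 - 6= -6*c^2 - 6*c + 12*d^3 + d^2*(-22*c - 6) + d*(-4*c^2 - 37*c - 36)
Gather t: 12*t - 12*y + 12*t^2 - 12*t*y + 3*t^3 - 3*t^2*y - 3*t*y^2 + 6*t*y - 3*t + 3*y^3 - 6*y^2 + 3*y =3*t^3 + t^2*(12 - 3*y) + t*(-3*y^2 - 6*y + 9) + 3*y^3 - 6*y^2 - 9*y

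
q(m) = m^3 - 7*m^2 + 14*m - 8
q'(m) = 3*m^2 - 14*m + 14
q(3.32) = -2.08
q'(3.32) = 0.59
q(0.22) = -5.25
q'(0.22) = 11.07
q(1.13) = 0.32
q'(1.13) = 2.01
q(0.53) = -2.40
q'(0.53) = 7.42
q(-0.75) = -22.86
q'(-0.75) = 26.19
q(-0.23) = -11.60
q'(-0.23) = 17.38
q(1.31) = 0.58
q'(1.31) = 0.81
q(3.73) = -1.28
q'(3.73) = 3.52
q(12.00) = 880.00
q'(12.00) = 278.00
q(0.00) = -8.00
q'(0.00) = 14.00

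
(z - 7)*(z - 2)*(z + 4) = z^3 - 5*z^2 - 22*z + 56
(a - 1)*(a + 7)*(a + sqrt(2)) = a^3 + sqrt(2)*a^2 + 6*a^2 - 7*a + 6*sqrt(2)*a - 7*sqrt(2)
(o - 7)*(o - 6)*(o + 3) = o^3 - 10*o^2 + 3*o + 126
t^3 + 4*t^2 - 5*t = t*(t - 1)*(t + 5)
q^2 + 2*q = q*(q + 2)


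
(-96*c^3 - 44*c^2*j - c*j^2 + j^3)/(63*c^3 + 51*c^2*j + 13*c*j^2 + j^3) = (-32*c^2 - 4*c*j + j^2)/(21*c^2 + 10*c*j + j^2)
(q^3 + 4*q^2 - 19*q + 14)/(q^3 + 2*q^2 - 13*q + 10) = (q + 7)/(q + 5)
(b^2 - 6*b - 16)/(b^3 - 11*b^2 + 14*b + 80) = 1/(b - 5)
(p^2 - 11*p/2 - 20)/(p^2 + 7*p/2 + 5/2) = (p - 8)/(p + 1)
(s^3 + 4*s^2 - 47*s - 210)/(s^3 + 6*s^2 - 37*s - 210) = (s^2 - s - 42)/(s^2 + s - 42)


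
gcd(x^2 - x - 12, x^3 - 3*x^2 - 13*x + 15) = x + 3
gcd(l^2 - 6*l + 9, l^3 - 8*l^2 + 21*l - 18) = l^2 - 6*l + 9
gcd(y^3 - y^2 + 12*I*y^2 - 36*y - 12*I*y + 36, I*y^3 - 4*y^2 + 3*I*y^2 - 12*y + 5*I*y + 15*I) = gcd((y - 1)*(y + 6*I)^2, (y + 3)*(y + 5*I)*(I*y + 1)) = 1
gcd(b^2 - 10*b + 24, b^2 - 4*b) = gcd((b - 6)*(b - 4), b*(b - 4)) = b - 4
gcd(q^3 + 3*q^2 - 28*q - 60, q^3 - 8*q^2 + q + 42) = q + 2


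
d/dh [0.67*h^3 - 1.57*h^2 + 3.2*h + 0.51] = 2.01*h^2 - 3.14*h + 3.2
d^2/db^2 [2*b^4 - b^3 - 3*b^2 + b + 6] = 24*b^2 - 6*b - 6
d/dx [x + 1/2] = 1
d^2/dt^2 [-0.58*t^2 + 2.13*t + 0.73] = -1.16000000000000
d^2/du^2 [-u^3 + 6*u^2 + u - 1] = 12 - 6*u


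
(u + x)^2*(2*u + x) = 2*u^3 + 5*u^2*x + 4*u*x^2 + x^3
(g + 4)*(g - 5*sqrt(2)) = g^2 - 5*sqrt(2)*g + 4*g - 20*sqrt(2)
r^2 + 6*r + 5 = (r + 1)*(r + 5)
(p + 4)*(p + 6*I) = p^2 + 4*p + 6*I*p + 24*I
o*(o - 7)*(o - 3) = o^3 - 10*o^2 + 21*o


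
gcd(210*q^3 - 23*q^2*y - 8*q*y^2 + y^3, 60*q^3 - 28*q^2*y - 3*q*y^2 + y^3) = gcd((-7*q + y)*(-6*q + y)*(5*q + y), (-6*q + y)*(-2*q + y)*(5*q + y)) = -30*q^2 - q*y + y^2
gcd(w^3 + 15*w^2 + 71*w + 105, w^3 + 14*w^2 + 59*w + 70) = w^2 + 12*w + 35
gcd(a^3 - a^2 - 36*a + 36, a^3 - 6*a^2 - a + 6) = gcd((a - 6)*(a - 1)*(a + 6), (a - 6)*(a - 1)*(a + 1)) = a^2 - 7*a + 6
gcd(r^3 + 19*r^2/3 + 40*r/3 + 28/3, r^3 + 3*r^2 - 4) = r^2 + 4*r + 4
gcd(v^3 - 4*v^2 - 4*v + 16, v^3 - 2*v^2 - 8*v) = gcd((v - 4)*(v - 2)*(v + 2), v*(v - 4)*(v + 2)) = v^2 - 2*v - 8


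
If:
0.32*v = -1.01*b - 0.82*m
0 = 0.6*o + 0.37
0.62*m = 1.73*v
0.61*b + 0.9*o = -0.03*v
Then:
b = 0.93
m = -1.00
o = -0.62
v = -0.36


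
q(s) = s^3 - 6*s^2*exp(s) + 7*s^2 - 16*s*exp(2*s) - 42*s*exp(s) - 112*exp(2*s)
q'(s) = -6*s^2*exp(s) + 3*s^2 - 32*s*exp(2*s) - 54*s*exp(s) + 14*s - 240*exp(2*s) - 42*exp(s)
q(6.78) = -171259088.11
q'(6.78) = -354526770.42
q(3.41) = -158891.57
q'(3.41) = -328661.81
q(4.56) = -1719822.77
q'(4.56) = -3565192.84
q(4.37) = -1159964.65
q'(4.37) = -2404111.72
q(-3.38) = 43.79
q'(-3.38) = -10.75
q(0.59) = -441.04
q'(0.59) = -970.20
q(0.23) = -195.42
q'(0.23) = -457.35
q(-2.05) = 27.33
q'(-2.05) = -13.38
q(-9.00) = -162.01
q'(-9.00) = 116.99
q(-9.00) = -162.01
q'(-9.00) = 116.99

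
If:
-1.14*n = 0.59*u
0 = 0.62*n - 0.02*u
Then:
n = 0.00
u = 0.00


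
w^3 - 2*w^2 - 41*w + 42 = (w - 7)*(w - 1)*(w + 6)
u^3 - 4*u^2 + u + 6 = (u - 3)*(u - 2)*(u + 1)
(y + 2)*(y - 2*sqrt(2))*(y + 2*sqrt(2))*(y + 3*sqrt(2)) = y^4 + 2*y^3 + 3*sqrt(2)*y^3 - 8*y^2 + 6*sqrt(2)*y^2 - 24*sqrt(2)*y - 16*y - 48*sqrt(2)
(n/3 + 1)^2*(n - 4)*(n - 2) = n^4/9 - 19*n^2/9 - 2*n/3 + 8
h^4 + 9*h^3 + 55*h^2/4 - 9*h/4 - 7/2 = (h - 1/2)*(h + 1/2)*(h + 2)*(h + 7)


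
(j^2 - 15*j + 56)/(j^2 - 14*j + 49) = (j - 8)/(j - 7)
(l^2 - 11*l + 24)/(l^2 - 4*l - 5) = (-l^2 + 11*l - 24)/(-l^2 + 4*l + 5)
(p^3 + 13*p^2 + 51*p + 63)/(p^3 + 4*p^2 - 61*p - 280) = (p^2 + 6*p + 9)/(p^2 - 3*p - 40)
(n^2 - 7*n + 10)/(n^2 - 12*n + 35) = (n - 2)/(n - 7)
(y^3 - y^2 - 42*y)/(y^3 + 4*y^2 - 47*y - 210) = y/(y + 5)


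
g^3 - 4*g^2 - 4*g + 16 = (g - 4)*(g - 2)*(g + 2)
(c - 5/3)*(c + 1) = c^2 - 2*c/3 - 5/3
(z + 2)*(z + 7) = z^2 + 9*z + 14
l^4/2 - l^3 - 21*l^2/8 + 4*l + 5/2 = (l/2 + 1)*(l - 5/2)*(l - 2)*(l + 1/2)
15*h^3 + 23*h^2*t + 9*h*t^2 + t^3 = (h + t)*(3*h + t)*(5*h + t)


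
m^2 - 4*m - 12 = (m - 6)*(m + 2)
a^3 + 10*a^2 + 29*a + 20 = (a + 1)*(a + 4)*(a + 5)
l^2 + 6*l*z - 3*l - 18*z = (l - 3)*(l + 6*z)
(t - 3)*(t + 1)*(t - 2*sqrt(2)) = t^3 - 2*sqrt(2)*t^2 - 2*t^2 - 3*t + 4*sqrt(2)*t + 6*sqrt(2)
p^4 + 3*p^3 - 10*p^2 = p^2*(p - 2)*(p + 5)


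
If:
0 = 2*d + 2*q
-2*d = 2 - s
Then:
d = s/2 - 1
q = 1 - s/2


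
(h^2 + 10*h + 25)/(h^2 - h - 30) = (h + 5)/(h - 6)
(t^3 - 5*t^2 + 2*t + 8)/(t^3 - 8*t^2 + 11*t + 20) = (t - 2)/(t - 5)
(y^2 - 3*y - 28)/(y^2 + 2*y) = (y^2 - 3*y - 28)/(y*(y + 2))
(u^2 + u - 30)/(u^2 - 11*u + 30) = (u + 6)/(u - 6)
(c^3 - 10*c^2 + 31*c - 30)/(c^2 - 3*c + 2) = (c^2 - 8*c + 15)/(c - 1)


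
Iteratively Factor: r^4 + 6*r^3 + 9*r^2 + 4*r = (r)*(r^3 + 6*r^2 + 9*r + 4) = r*(r + 4)*(r^2 + 2*r + 1) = r*(r + 1)*(r + 4)*(r + 1)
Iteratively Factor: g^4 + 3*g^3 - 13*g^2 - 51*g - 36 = (g + 3)*(g^3 - 13*g - 12) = (g - 4)*(g + 3)*(g^2 + 4*g + 3) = (g - 4)*(g + 3)^2*(g + 1)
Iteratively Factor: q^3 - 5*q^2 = (q)*(q^2 - 5*q) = q^2*(q - 5)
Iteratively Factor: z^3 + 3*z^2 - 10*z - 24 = (z + 2)*(z^2 + z - 12) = (z - 3)*(z + 2)*(z + 4)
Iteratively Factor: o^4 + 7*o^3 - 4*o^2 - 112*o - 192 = (o + 3)*(o^3 + 4*o^2 - 16*o - 64) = (o + 3)*(o + 4)*(o^2 - 16) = (o + 3)*(o + 4)^2*(o - 4)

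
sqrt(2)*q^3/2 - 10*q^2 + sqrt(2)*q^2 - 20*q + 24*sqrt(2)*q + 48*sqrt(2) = (q - 6*sqrt(2))*(q - 4*sqrt(2))*(sqrt(2)*q/2 + sqrt(2))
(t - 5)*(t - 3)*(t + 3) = t^3 - 5*t^2 - 9*t + 45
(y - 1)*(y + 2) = y^2 + y - 2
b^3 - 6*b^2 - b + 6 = (b - 6)*(b - 1)*(b + 1)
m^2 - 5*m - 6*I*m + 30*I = (m - 5)*(m - 6*I)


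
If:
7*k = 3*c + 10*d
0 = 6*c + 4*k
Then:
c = -2*k/3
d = 9*k/10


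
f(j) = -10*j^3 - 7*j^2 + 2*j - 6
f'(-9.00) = -2302.00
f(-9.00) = 6699.00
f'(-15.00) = -6538.00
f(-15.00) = 32139.00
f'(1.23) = -60.61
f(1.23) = -32.74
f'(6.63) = -1409.53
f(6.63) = -3214.78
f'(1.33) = -69.69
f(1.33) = -39.25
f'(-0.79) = -5.66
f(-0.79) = -7.02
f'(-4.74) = -605.67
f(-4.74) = 892.21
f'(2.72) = -258.03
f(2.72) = -253.59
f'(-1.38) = -35.81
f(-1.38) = 4.19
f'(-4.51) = -545.06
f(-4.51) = 759.94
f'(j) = -30*j^2 - 14*j + 2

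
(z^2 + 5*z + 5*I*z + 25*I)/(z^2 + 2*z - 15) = (z + 5*I)/(z - 3)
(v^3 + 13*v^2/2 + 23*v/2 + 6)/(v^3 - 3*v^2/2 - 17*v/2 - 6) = (v + 4)/(v - 4)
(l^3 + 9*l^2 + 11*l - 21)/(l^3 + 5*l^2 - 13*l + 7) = (l + 3)/(l - 1)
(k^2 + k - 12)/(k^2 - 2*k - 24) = (k - 3)/(k - 6)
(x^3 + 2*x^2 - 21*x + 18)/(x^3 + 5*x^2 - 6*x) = (x - 3)/x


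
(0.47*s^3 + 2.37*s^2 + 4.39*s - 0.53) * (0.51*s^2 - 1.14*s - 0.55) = 0.2397*s^5 + 0.6729*s^4 - 0.7214*s^3 - 6.5784*s^2 - 1.8103*s + 0.2915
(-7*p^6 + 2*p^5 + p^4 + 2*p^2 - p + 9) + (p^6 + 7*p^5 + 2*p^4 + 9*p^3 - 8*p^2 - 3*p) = -6*p^6 + 9*p^5 + 3*p^4 + 9*p^3 - 6*p^2 - 4*p + 9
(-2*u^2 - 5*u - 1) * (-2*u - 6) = 4*u^3 + 22*u^2 + 32*u + 6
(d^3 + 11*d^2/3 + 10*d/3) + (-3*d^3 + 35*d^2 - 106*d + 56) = -2*d^3 + 116*d^2/3 - 308*d/3 + 56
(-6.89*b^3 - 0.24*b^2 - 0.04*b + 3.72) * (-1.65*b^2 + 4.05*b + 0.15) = 11.3685*b^5 - 27.5085*b^4 - 1.9395*b^3 - 6.336*b^2 + 15.06*b + 0.558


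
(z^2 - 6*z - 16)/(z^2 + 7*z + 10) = (z - 8)/(z + 5)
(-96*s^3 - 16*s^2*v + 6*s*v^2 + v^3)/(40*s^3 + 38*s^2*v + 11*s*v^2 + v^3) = (-24*s^2 + 2*s*v + v^2)/(10*s^2 + 7*s*v + v^2)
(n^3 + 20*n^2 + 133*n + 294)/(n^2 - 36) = (n^2 + 14*n + 49)/(n - 6)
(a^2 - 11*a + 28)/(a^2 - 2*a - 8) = (a - 7)/(a + 2)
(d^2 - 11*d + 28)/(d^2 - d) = (d^2 - 11*d + 28)/(d*(d - 1))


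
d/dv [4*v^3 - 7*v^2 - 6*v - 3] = 12*v^2 - 14*v - 6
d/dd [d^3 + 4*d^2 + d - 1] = 3*d^2 + 8*d + 1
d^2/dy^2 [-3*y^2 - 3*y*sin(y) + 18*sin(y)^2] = 3*y*sin(y) - 72*sin(y)^2 - 6*cos(y) + 30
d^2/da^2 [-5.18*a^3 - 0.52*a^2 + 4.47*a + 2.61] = -31.08*a - 1.04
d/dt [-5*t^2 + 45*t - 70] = 45 - 10*t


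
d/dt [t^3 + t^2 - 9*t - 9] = 3*t^2 + 2*t - 9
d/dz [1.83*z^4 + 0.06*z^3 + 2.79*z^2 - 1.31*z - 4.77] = 7.32*z^3 + 0.18*z^2 + 5.58*z - 1.31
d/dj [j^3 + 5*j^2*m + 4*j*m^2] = 3*j^2 + 10*j*m + 4*m^2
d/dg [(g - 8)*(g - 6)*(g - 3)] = 3*g^2 - 34*g + 90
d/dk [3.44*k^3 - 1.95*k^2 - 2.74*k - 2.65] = 10.32*k^2 - 3.9*k - 2.74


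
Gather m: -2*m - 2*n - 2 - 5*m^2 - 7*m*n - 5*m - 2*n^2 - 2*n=-5*m^2 + m*(-7*n - 7) - 2*n^2 - 4*n - 2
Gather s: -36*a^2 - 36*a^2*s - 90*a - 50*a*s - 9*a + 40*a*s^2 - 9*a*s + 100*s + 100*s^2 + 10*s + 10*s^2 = -36*a^2 - 99*a + s^2*(40*a + 110) + s*(-36*a^2 - 59*a + 110)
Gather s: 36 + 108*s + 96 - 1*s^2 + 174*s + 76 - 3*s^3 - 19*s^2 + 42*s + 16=-3*s^3 - 20*s^2 + 324*s + 224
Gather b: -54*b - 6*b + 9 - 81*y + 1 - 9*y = -60*b - 90*y + 10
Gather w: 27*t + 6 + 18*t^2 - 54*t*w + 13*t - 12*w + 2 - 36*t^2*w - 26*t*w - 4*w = 18*t^2 + 40*t + w*(-36*t^2 - 80*t - 16) + 8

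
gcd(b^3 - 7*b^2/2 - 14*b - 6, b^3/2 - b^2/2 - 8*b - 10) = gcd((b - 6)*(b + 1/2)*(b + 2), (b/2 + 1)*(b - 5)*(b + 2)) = b + 2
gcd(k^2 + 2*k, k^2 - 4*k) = k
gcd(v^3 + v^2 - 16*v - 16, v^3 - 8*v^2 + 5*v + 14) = v + 1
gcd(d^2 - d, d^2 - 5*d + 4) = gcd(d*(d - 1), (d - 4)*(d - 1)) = d - 1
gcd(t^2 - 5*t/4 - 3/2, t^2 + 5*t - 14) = t - 2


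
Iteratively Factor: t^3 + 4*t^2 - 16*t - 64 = (t + 4)*(t^2 - 16) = (t - 4)*(t + 4)*(t + 4)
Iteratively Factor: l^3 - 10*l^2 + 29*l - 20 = (l - 4)*(l^2 - 6*l + 5) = (l - 4)*(l - 1)*(l - 5)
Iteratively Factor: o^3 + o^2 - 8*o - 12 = (o - 3)*(o^2 + 4*o + 4) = (o - 3)*(o + 2)*(o + 2)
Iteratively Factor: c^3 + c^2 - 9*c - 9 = (c + 1)*(c^2 - 9) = (c + 1)*(c + 3)*(c - 3)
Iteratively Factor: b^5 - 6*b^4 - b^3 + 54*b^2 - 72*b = (b)*(b^4 - 6*b^3 - b^2 + 54*b - 72) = b*(b - 4)*(b^3 - 2*b^2 - 9*b + 18) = b*(b - 4)*(b - 3)*(b^2 + b - 6) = b*(b - 4)*(b - 3)*(b + 3)*(b - 2)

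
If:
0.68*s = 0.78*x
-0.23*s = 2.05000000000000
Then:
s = -8.91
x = -7.77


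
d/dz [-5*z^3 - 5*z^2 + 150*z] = -15*z^2 - 10*z + 150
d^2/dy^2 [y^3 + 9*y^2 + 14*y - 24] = 6*y + 18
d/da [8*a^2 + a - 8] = 16*a + 1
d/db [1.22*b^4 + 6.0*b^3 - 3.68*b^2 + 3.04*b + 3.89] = 4.88*b^3 + 18.0*b^2 - 7.36*b + 3.04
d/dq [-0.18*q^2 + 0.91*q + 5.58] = 0.91 - 0.36*q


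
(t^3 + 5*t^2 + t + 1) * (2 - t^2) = -t^5 - 5*t^4 + t^3 + 9*t^2 + 2*t + 2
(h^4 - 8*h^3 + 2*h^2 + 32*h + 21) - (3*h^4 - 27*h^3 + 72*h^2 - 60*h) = -2*h^4 + 19*h^3 - 70*h^2 + 92*h + 21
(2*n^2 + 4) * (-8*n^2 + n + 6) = -16*n^4 + 2*n^3 - 20*n^2 + 4*n + 24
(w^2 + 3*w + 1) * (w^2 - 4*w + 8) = w^4 - w^3 - 3*w^2 + 20*w + 8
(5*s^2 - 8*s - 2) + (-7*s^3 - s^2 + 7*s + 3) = -7*s^3 + 4*s^2 - s + 1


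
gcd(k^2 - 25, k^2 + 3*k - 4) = 1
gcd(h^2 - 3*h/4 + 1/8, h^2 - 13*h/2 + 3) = h - 1/2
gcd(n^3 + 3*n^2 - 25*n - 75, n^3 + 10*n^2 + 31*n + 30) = n^2 + 8*n + 15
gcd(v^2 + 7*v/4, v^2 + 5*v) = v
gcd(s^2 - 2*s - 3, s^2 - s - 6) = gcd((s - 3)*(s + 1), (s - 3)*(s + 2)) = s - 3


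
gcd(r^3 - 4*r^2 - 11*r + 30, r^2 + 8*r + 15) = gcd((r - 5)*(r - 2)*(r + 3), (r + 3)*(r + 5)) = r + 3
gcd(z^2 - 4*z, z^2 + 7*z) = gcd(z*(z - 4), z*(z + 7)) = z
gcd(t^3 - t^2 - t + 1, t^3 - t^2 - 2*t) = t + 1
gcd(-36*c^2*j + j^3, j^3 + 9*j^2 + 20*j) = j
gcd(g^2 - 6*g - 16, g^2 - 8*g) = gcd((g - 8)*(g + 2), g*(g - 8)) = g - 8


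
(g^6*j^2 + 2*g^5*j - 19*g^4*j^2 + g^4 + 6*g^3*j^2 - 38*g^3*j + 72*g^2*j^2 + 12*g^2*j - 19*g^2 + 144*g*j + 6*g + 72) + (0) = g^6*j^2 + 2*g^5*j - 19*g^4*j^2 + g^4 + 6*g^3*j^2 - 38*g^3*j + 72*g^2*j^2 + 12*g^2*j - 19*g^2 + 144*g*j + 6*g + 72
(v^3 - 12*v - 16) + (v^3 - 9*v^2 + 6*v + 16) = 2*v^3 - 9*v^2 - 6*v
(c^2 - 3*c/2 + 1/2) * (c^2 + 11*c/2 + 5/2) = c^4 + 4*c^3 - 21*c^2/4 - c + 5/4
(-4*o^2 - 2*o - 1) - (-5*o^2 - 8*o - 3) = o^2 + 6*o + 2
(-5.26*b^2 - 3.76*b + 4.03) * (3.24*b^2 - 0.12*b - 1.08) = -17.0424*b^4 - 11.5512*b^3 + 19.1892*b^2 + 3.5772*b - 4.3524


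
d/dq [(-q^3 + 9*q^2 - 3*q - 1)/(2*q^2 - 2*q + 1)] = (-2*q^4 + 4*q^3 - 15*q^2 + 22*q - 5)/(4*q^4 - 8*q^3 + 8*q^2 - 4*q + 1)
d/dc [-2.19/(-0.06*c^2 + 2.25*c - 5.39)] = (4.9275 - 0.2628*c)/(0.06*c^2 - 2.25*c + 5.39)^2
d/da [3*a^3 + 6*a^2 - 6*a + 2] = 9*a^2 + 12*a - 6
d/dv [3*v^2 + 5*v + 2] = 6*v + 5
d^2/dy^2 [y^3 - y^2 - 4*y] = 6*y - 2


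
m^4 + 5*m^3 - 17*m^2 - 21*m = m*(m - 3)*(m + 1)*(m + 7)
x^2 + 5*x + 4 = (x + 1)*(x + 4)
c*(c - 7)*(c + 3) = c^3 - 4*c^2 - 21*c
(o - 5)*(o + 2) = o^2 - 3*o - 10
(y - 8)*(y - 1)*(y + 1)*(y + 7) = y^4 - y^3 - 57*y^2 + y + 56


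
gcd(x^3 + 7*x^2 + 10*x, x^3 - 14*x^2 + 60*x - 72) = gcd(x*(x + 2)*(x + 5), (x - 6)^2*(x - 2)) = 1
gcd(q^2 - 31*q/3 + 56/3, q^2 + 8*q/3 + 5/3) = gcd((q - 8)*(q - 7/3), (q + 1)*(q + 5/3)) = 1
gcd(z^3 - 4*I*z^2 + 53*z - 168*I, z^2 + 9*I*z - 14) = z + 7*I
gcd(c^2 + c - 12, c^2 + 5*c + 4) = c + 4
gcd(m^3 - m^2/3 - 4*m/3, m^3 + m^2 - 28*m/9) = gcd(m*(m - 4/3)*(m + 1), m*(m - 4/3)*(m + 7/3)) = m^2 - 4*m/3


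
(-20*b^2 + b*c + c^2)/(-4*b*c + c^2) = (5*b + c)/c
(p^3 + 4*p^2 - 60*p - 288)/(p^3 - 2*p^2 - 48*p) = (p + 6)/p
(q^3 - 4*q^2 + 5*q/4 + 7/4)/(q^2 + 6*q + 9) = (4*q^3 - 16*q^2 + 5*q + 7)/(4*(q^2 + 6*q + 9))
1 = 1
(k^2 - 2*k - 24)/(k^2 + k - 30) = (k^2 - 2*k - 24)/(k^2 + k - 30)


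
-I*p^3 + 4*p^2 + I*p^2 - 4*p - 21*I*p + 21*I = (p - 3*I)*(p + 7*I)*(-I*p + I)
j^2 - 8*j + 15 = (j - 5)*(j - 3)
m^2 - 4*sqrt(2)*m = m*(m - 4*sqrt(2))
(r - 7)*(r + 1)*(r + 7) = r^3 + r^2 - 49*r - 49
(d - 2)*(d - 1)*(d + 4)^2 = d^4 + 5*d^3 - 6*d^2 - 32*d + 32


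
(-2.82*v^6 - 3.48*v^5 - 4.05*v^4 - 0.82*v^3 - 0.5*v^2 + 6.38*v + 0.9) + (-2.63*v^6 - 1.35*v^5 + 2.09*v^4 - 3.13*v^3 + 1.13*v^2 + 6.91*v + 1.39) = -5.45*v^6 - 4.83*v^5 - 1.96*v^4 - 3.95*v^3 + 0.63*v^2 + 13.29*v + 2.29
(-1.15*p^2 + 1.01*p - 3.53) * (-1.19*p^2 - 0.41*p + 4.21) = 1.3685*p^4 - 0.7304*p^3 - 1.0549*p^2 + 5.6994*p - 14.8613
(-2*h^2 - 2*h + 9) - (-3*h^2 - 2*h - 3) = h^2 + 12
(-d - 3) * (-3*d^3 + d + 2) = 3*d^4 + 9*d^3 - d^2 - 5*d - 6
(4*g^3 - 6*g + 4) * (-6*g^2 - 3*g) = -24*g^5 - 12*g^4 + 36*g^3 - 6*g^2 - 12*g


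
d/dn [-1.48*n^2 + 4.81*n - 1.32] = 4.81 - 2.96*n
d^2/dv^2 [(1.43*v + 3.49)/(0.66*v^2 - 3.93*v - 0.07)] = ((6.633 - 5.6628*v)*(-0.66*v^2 + 3.93*v + 0.07) - (1.32*v - 3.93)*(1.43*v + 3.49)*(2.64*v - 7.86))/(-0.66*v^2 + 3.93*v + 0.07)^3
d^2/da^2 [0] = 0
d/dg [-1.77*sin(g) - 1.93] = -1.77*cos(g)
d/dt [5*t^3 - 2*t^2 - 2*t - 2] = 15*t^2 - 4*t - 2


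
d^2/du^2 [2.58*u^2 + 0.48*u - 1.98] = 5.16000000000000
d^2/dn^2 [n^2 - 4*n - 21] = 2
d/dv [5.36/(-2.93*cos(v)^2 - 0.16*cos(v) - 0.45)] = -(31.4096*cos(v) + 0.8576)*sin(v)/(2.93*cos(v)^2 + 0.16*cos(v) + 0.45)^2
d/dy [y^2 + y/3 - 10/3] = 2*y + 1/3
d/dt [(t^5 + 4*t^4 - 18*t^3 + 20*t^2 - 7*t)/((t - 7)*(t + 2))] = (3*t^6 - 12*t^5 - 148*t^4 - 44*t^3 + 663*t^2 - 560*t + 98)/(t^4 - 10*t^3 - 3*t^2 + 140*t + 196)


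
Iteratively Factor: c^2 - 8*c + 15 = (c - 3)*(c - 5)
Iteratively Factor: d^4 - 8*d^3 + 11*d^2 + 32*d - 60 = (d - 3)*(d^3 - 5*d^2 - 4*d + 20) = (d - 3)*(d + 2)*(d^2 - 7*d + 10) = (d - 5)*(d - 3)*(d + 2)*(d - 2)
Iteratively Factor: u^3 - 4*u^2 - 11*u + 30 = (u - 5)*(u^2 + u - 6) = (u - 5)*(u - 2)*(u + 3)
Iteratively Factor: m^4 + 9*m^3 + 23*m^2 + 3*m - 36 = (m + 4)*(m^3 + 5*m^2 + 3*m - 9) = (m + 3)*(m + 4)*(m^2 + 2*m - 3) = (m - 1)*(m + 3)*(m + 4)*(m + 3)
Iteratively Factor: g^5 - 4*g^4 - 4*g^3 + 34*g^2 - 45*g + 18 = (g - 1)*(g^4 - 3*g^3 - 7*g^2 + 27*g - 18) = (g - 2)*(g - 1)*(g^3 - g^2 - 9*g + 9) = (g - 3)*(g - 2)*(g - 1)*(g^2 + 2*g - 3) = (g - 3)*(g - 2)*(g - 1)^2*(g + 3)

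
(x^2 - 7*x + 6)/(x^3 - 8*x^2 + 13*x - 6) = 1/(x - 1)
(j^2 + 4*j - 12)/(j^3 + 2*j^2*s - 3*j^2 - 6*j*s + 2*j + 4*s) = (j + 6)/(j^2 + 2*j*s - j - 2*s)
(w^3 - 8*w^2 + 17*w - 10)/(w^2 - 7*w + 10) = w - 1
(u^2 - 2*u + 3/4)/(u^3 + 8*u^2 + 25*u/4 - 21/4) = (2*u - 3)/(2*u^2 + 17*u + 21)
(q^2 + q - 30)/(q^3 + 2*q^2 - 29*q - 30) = 1/(q + 1)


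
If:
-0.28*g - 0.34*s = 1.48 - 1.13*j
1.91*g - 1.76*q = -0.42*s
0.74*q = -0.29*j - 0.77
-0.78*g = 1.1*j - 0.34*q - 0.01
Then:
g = 2.36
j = -1.77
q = -0.35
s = -12.18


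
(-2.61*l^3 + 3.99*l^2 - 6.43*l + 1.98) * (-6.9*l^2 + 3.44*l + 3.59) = 18.009*l^5 - 36.5094*l^4 + 48.7227*l^3 - 21.4571*l^2 - 16.2725*l + 7.1082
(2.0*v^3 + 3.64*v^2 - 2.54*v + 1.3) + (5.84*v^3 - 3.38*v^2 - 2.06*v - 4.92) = 7.84*v^3 + 0.26*v^2 - 4.6*v - 3.62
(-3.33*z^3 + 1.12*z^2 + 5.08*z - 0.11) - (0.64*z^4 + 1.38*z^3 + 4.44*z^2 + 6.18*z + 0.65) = -0.64*z^4 - 4.71*z^3 - 3.32*z^2 - 1.1*z - 0.76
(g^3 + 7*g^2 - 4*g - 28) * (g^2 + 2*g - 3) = g^5 + 9*g^4 + 7*g^3 - 57*g^2 - 44*g + 84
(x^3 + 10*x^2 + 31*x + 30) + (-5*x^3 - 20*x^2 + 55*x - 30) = -4*x^3 - 10*x^2 + 86*x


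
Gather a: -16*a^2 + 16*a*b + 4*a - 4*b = -16*a^2 + a*(16*b + 4) - 4*b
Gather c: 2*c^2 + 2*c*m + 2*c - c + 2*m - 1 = 2*c^2 + c*(2*m + 1) + 2*m - 1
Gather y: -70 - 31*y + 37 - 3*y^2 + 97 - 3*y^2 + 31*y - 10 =54 - 6*y^2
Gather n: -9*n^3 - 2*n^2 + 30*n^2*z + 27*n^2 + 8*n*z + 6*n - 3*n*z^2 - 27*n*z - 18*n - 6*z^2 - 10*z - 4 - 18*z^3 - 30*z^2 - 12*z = -9*n^3 + n^2*(30*z + 25) + n*(-3*z^2 - 19*z - 12) - 18*z^3 - 36*z^2 - 22*z - 4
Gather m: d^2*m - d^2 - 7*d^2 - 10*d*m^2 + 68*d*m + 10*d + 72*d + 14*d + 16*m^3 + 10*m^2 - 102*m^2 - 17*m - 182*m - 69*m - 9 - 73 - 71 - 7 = -8*d^2 + 96*d + 16*m^3 + m^2*(-10*d - 92) + m*(d^2 + 68*d - 268) - 160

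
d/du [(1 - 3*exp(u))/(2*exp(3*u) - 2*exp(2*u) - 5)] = (2*(3*exp(u) - 2)*(3*exp(u) - 1)*exp(u) - 6*exp(3*u) + 6*exp(2*u) + 15)*exp(u)/(-2*exp(3*u) + 2*exp(2*u) + 5)^2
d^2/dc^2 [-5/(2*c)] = -5/c^3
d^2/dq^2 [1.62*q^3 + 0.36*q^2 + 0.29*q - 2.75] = 9.72*q + 0.72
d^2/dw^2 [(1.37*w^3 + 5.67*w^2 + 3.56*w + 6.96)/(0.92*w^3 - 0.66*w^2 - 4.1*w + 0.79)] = (3.5527136788005e-15*w^7 + 11.261904*w^6 + 49.084944*w^5 + 174.096384*w^4 - 78.551068*w^3 - 179.263512*w^2 + 98.9185979999999*w + 271.392062)/(0.778688*w^9 - 1.675872*w^8 - 9.208464*w^7 + 16.655592*w^6 + 38.159592*w^5 - 50.130708*w^4 - 54.372044*w^3 + 38.603982*w^2 - 7.67643*w + 0.493039)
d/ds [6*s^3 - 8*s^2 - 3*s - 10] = 18*s^2 - 16*s - 3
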